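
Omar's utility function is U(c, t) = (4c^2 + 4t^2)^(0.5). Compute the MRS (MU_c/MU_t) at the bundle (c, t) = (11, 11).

For CES with ρ = 2, MRS = (t/c)^(-1).
At (11, 11): MRS = 1.
The indifference curve has slope −1 at this bundle.

MRS = 1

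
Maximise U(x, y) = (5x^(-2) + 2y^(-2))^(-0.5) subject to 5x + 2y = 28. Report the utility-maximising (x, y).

For CES with ρ = -2, MRS = (5/2)·(y/x)^3.
Tangency: set MRS = p_x/p_y = 5/2 = 2.5.
So (y/x)^3 = 1; taking the cube root, y/x = 1, i.e. y = x.
Substitute into the budget 5·x + 2·y = 28: 7·x = 28, so x* = 4 and y* = 4.

x* = 4, y* = 4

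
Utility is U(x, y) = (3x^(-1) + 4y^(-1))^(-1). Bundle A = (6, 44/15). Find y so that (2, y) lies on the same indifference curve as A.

y = 11

U depends on (x, y) only through S = 3x^(-1) + 4y^(-1), so equal utility means equal S. At (6, 44/15): S = 41/22.
With x = 2: 3·2^(-1) = 1.5, so 4y^(-1) = 41/22 − 1.5 = 4/11, i.e. y^(-1) = 1/11.
Hence y = 1/(1/11) = 11.
Check: U(2, 11) = 0.5366.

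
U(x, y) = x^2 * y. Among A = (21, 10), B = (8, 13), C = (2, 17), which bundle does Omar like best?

Bundle A

Evaluate utility at each bundle:
U(A) = 4410.
U(B) = 832.
U(C) = 68.
Highest utility is A, so A ≻ B ≻ C.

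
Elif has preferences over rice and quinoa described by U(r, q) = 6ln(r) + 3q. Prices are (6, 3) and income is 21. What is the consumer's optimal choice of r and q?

r* = 1, q* = 5

MU_r = 6/r, MU_q = 3.
MRS = 6/r ÷ 3.
Tangency: set MRS = p_r/p_q = 6/3 = 2.
MRS depends only on r: 2/r = 2 ⇒ r* = 2/2 = 1.
From the budget, 3·q = 21 − 6·1 = 15, so q* = 5.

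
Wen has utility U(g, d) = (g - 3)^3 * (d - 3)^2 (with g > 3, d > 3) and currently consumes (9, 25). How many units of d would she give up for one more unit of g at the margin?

MU_g = 3·(g−3)^2·(d−3)^2, MU_d = 2·(g−3)^3·(d−3).
MRS = (3/2)·(d−3)/(g−3).
At (9, 25): MRS = 5.5.
So at (9, 25) the consumer would give up 5.5 units of d for one more unit of g.

MRS = 5.5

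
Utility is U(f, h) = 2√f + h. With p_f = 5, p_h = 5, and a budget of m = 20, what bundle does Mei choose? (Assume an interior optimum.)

MU_f = 2/(2√f), MU_h = 1.
MRS = 2/(2√f) ÷ 1.
Tangency: set MRS = p_f/p_h = 5/5 = 1.
MRS depends only on f: 1/√f = 1 ⇒ √f = 1/1 = 1 ⇒ f* = 1.
From the budget, 5·h = 20 − 5·1 = 15, so h* = 3.

f* = 1, h* = 3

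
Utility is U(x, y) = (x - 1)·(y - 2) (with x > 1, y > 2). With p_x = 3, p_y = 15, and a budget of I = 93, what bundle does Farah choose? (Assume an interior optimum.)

MU_x = (y−2), MU_y = (x−1).
MRS = (y−2)/(x−1).
Tangency: set MRS = p_x/p_y = 3/15 = 0.2.
So (y − 2)/(x − 1) = 0.2, i.e. (y − 2) = 0.2·(x − 1).
Rewrite the budget in excess-of-subsistence terms: 3·(x − 1) + 15·(y − 2) = 93 − 3·1 − 15·2 = 60.
Substituting, 6·(x − 1) = 60, so x − 1 = 10 and x* = 11.
Then y − 2 = 0.2·10 = 2, so y* = 4.

x* = 11, y* = 4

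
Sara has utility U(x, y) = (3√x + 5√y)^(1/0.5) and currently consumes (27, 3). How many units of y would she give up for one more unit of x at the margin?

MRS = 0.2

For CES with ρ = 0.5, MRS = (3/5)·√(y/x).
At (27, 3): MRS = 0.2.
That is, one extra unit of x is worth 0.2 units of y at the margin.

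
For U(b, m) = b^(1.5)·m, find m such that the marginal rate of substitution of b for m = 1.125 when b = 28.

MU_b = 1.5·√b·m and MU_m = b^(1.5).
MRS = MU_b/MU_m = (1.5)·m/b.
Substitute b = 28: MRS = m/(56/3). Setting m/(56/3) = 1.125 gives m = 1.125·(56/3) = 21.

m = 21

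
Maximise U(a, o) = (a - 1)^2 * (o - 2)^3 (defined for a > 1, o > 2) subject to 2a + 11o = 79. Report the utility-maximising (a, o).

a* = 12, o* = 5

MU_a = 2·(a−1)·(o−2)^3, MU_o = 3·(a−1)^2·(o−2)^2.
MRS = (2/3)·(o−2)/(a−1).
Tangency: set MRS = p_a/p_o = 2/11.
So (2/3)·(o − 2)/(a − 1) = 2/11, i.e. (o − 2) = (3/11)·(a − 1).
Rewrite the budget in excess-of-subsistence terms: 2·(a − 1) + 11·(o − 2) = 79 − 2·1 − 11·2 = 55.
Substituting, 5·(a − 1) = 55, so a − 1 = 11 and a* = 12.
Then o − 2 = (3/11)·11 = 3, so o* = 5.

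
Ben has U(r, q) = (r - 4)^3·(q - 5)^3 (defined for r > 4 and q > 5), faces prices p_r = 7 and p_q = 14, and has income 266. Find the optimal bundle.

MU_r = 3·(r−4)^2·(q−5)^3, MU_q = 3·(r−4)^3·(q−5)^2.
MRS = (q−5)/(r−4).
Tangency: set MRS = p_r/p_q = 7/14 = 0.5.
So (q − 5)/(r − 4) = 0.5, i.e. (q − 5) = 0.5·(r − 4).
Rewrite the budget in excess-of-subsistence terms: 7·(r − 4) + 14·(q − 5) = 266 − 7·4 − 14·5 = 168.
Substituting, 14·(r − 4) = 168, so r − 4 = 12 and r* = 16.
Then q − 5 = 0.5·12 = 6, so q* = 11.

r* = 16, q* = 11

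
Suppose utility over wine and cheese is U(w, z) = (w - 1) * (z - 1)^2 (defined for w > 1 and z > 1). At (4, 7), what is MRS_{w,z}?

MRS = 1

MU_w = (z−1)^2, MU_z = 2·(w−1)·(z−1).
MRS = (1/2)·(z−1)/(w−1).
At (4, 7): MRS = 1.
The indifference curve has slope −1 at this bundle.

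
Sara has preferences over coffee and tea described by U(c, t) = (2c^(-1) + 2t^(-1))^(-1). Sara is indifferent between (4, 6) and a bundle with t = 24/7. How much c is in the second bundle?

U depends on (c, t) only through S = 2c^(-1) + 2t^(-1), so equal utility means equal S. At (4, 6): S = 5/6.
With t = 24/7: 2·(24/7)^(-1) = 7/12, so 2c^(-1) = 5/6 − 7/12 = 0.25, i.e. c^(-1) = 0.125.
Hence c = 1/0.125 = 8.
Check: U(8, 24/7) = 1.2.

c = 8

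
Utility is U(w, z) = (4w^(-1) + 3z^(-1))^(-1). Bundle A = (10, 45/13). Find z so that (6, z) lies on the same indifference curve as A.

U depends on (w, z) only through S = 4w^(-1) + 3z^(-1), so equal utility means equal S. At (10, 45/13): S = 19/15.
With w = 6: 4·6^(-1) = 2/3, so 3z^(-1) = 19/15 − 2/3 = 0.6, i.e. z^(-1) = 0.2.
Hence z = 1/0.2 = 5.
Check: U(6, 5) = 0.7895.

z = 5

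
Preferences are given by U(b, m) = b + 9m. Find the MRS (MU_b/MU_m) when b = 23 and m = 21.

MRS = 1/9

MU_b = 1, MU_m = 9, so MRS = 1/9 at every bundle.
At (23, 21): MRS = 1/9.
So at (23, 21) the consumer would give up 1/9 units of m for one more unit of b.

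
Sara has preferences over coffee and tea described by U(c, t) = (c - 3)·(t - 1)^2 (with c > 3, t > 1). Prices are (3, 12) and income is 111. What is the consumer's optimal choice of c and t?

c* = 13, t* = 6

MU_c = (t−1)^2, MU_t = 2·(c−3)·(t−1).
MRS = (1/2)·(t−1)/(c−3).
Tangency: set MRS = p_c/p_t = 3/12 = 0.25.
So (1/2)·(t − 1)/(c − 3) = 0.25, i.e. (t − 1) = 0.5·(c − 3).
Rewrite the budget in excess-of-subsistence terms: 3·(c − 3) + 12·(t − 1) = 111 − 3·3 − 12·1 = 90.
Substituting, 9·(c − 3) = 90, so c − 3 = 10 and c* = 13.
Then t − 1 = 0.5·10 = 5, so t* = 6.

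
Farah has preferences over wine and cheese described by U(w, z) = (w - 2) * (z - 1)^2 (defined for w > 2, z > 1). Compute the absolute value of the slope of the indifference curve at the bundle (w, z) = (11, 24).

MRS = 23/18

MU_w = (z−1)^2, MU_z = 2·(w−2)·(z−1).
MRS = (1/2)·(z−1)/(w−2).
At (11, 24): MRS = 23/18.
That is, one extra unit of w is worth 23/18 units of z at the margin.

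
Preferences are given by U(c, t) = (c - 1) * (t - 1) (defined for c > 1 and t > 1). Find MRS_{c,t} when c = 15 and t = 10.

MRS = 9/14

MU_c = (t−1), MU_t = (c−1).
MRS = (t−1)/(c−1).
At (15, 10): MRS = 9/14.
So at (15, 10) the consumer would give up 9/14 units of t for one more unit of c.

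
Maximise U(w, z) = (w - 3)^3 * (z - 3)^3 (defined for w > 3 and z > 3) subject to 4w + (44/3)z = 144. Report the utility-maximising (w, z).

MU_w = 3·(w−3)^2·(z−3)^3, MU_z = 3·(w−3)^3·(z−3)^2.
MRS = (z−3)/(w−3).
Tangency: set MRS = p_w/p_z = 4/(44/3) = 3/11.
So (z − 3)/(w − 3) = 3/11, i.e. (z − 3) = (3/11)·(w − 3).
Rewrite the budget in excess-of-subsistence terms: 4·(w − 3) + (44/3)·(z − 3) = 144 − 4·3 − (44/3)·3 = 88.
Substituting, 8·(w − 3) = 88, so w − 3 = 11 and w* = 14.
Then z − 3 = (3/11)·11 = 3, so z* = 6.

w* = 14, z* = 6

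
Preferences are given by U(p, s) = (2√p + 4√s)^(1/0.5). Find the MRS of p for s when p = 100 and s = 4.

For CES with ρ = 0.5, MRS = (2/4)·√(s/p).
At (100, 4): MRS = 0.1.
So at (100, 4) the consumer would give up 0.1 units of s for one more unit of p.

MRS = 0.1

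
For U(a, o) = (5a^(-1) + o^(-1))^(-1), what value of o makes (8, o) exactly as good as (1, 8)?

o = 2/9

U depends on (a, o) only through S = 5a^(-1) + o^(-1), so equal utility means equal S. At (1, 8): S = 5.125.
With a = 8: 5·8^(-1) = 0.625, so o^(-1) = 5.125 − 0.625 = 4.5.
Hence o = 1/4.5 = 2/9.
Check: U(8, 2/9) = 0.1951.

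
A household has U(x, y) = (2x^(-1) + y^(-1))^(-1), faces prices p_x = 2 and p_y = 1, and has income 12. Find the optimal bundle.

x* = 4, y* = 4

For CES with ρ = -1, MRS = (2/1)·(y/x)^2.
Tangency: set MRS = p_x/p_y = 2/1 = 2.
So (y/x)^2 = 1; taking the square root, y/x = 1, i.e. y = x.
Substitute into the budget 2·x + 1·y = 12: 3·x = 12, so x* = 4 and y* = 4.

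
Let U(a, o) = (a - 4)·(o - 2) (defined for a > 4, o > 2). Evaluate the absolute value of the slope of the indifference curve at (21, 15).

MU_a = (o−2), MU_o = (a−4).
MRS = (o−2)/(a−4).
At (21, 15): MRS = 13/17.
That is, one extra unit of a is worth 13/17 units of o at the margin.

MRS = 13/17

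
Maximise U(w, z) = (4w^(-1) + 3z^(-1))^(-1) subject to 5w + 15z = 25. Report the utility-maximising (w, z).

w* = 2, z* = 1

For CES with ρ = -1, MRS = (4/3)·(z/w)^2.
Tangency: set MRS = p_w/p_z = 5/15 = 1/3.
So (z/w)^2 = 0.25; taking the square root, z/w = 0.5, i.e. z = 0.5·w.
Substitute into the budget 5·w + 15·z = 25: 12.5·w = 25, so w* = 2 and z* = 0.5·2 = 1.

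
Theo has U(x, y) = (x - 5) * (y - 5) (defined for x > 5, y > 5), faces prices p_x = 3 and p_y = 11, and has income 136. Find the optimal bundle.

MU_x = (y−5), MU_y = (x−5).
MRS = (y−5)/(x−5).
Tangency: set MRS = p_x/p_y = 3/11.
So (y − 5)/(x − 5) = 3/11, i.e. (y − 5) = (3/11)·(x − 5).
Rewrite the budget in excess-of-subsistence terms: 3·(x − 5) + 11·(y − 5) = 136 − 3·5 − 11·5 = 66.
Substituting, 6·(x − 5) = 66, so x − 5 = 11 and x* = 16.
Then y − 5 = (3/11)·11 = 3, so y* = 8.

x* = 16, y* = 8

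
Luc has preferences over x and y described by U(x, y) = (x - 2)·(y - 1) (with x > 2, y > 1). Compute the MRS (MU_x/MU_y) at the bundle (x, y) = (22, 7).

MU_x = (y−1), MU_y = (x−2).
MRS = (y−1)/(x−2).
At (22, 7): MRS = 0.3.
The indifference curve has slope −0.3 at this bundle.

MRS = 0.3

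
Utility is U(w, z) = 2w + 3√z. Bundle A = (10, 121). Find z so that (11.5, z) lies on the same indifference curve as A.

z = 100

U(10, 121) = 53.
Set U(11.5, z) = 53 and solve.
With w = 11.5: 3√z = 53 − 2·11.5 = 30, so √z = 10 and z = 100.
Check: U(11.5, 100) = 53.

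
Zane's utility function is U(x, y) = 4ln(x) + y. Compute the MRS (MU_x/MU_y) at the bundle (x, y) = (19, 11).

MRS = 4/19

MU_x = 4/x, MU_y = 1.
MRS = 4/x ÷ 1.
At (19, 11): MRS = 4/19.
The indifference curve has slope −4/19 at this bundle.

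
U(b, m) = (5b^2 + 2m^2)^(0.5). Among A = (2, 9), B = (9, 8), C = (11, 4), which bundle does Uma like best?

Bundle C

Evaluate utility at each bundle:
U(A) = 13.491.
U(B) = 23.087.
U(C) = 25.239.
Highest utility is C, so C ≻ B ≻ A.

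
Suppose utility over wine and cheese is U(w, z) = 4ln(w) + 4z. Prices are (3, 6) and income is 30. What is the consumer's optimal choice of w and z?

w* = 2, z* = 4

MU_w = 4/w, MU_z = 4.
MRS = 4/w ÷ 4.
Tangency: set MRS = p_w/p_z = 3/6 = 0.5.
MRS depends only on w: 1/w = 0.5 ⇒ w* = 1/0.5 = 2.
From the budget, 6·z = 30 − 3·2 = 24, so z* = 4.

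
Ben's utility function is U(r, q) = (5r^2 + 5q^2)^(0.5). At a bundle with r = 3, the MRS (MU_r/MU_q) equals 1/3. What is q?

q = 9

For CES with ρ = 2, MRS = (q/r)^(-1).
Setting (q/3)^(-1) = 1/3 gives q/3 = 3 and q = 9.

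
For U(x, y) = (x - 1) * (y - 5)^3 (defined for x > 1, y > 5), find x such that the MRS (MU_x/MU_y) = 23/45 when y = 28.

x = 16

MU_x = (y−5)^3, MU_y = 3·(x−1)·(y−5)^2.
MRS = (1/3)·(y−5)/(x−1).
Substitute y = 28: MRS = (23/3)/(x − 1). Setting this equal to 23/45 gives x − 1 = (23/3)/(23/45) = 15, so x = 16.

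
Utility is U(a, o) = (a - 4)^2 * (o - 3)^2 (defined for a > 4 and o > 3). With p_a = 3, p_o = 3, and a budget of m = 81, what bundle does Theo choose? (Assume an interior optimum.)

a* = 14, o* = 13

MU_a = 2·(a−4)·(o−3)^2, MU_o = 2·(a−4)^2·(o−3).
MRS = (o−3)/(a−4).
Tangency: set MRS = p_a/p_o = 3/3 = 1.
So (o − 3)/(a − 4) = 1, i.e. (o − 3) = (a − 4).
Rewrite the budget in excess-of-subsistence terms: 3·(a − 4) + 3·(o − 3) = 81 − 3·4 − 3·3 = 60.
Substituting, 6·(a − 4) = 60, so a − 4 = 10 and a* = 14.
Then o − 3 = 10, so o* = 13.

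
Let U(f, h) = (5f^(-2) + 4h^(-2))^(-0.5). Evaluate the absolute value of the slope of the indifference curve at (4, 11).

For CES with ρ = -2, MRS = (5/4)·(h/f)^3.
At (4, 11): MRS = 6655/256.
So at (4, 11) the consumer would give up 6655/256 units of h for one more unit of f.

MRS = 6655/256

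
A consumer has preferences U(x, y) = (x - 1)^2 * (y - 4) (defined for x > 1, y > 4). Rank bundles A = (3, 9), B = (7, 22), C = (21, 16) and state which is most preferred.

Bundle C

Evaluate utility at each bundle:
U(A) = 20.
U(B) = 648.
U(C) = 4800.
Highest utility is C, so C ≻ B ≻ A.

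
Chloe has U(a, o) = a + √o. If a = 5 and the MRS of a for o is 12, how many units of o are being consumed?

o = 36

MU_a = 1, MU_o = 1/(2√o).
MRS = 1 ÷ (1/(2√o)).
MRS depends only on o: 2·√o = 12 ⇒ √o = 12/2 = 6 ⇒ o = 36.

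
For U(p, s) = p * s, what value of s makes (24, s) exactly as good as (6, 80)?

s = 20

U(6, 80) = 480.
Set U(24, s) = 480 and solve.
With p = 24: s = 480/24 = 20.
Check: U(24, 20) = 480.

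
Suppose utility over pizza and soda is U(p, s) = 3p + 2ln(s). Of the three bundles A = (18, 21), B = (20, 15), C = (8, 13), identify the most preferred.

Evaluate utility at each bundle:
U(A) = 60.089.
U(B) = 65.416.
U(C) = 29.130.
Highest utility is B, so B ≻ A ≻ C.

Bundle B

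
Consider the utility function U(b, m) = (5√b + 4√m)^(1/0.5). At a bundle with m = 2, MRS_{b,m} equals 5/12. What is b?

b = 18

For CES with ρ = 0.5, MRS = (5/4)·√(m/b).
Setting (5/4)·√(2/b) = 5/12 gives √(2/b) = 1/3, so 2/b = 1/9 and b = 18.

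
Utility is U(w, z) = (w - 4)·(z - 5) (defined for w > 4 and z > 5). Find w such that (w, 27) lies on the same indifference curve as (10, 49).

w = 16

U(10, 49) = 264.
Set U(w, 27) = 264 and solve.
With z = 27: (27 − 5) = 22, so (w − 4) = 264/22 = 12.
So w = 4 + 12 = 16.
Check: U(16, 27) = 264.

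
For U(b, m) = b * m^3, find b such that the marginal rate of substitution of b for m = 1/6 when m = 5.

MU_b = m^3 and MU_m = 3·b·m^2.
MRS = MU_b/MU_m = (1/3)·m/b.
Substitute m = 5: MRS = (5/3)/b. Setting (5/3)/b = 1/6 gives b = (5/3)/(1/6) = 10.

b = 10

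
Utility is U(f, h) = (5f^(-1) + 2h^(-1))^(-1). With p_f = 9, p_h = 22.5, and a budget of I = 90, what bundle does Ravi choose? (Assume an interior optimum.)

For CES with ρ = -1, MRS = (5/2)·(h/f)^2.
Tangency: set MRS = p_f/p_h = 9/22.5 = 0.4.
So (h/f)^2 = 4/25; taking the square root, h/f = 0.4, i.e. h = 0.4·f.
Substitute into the budget 9·f + 22.5·h = 90: 18·f = 90, so f* = 5 and h* = 0.4·5 = 2.

f* = 5, h* = 2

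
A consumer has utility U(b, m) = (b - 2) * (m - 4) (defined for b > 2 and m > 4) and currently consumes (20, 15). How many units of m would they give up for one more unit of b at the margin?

MU_b = (m−4), MU_m = (b−2).
MRS = (m−4)/(b−2).
At (20, 15): MRS = 11/18.
The indifference curve has slope −11/18 at this bundle.

MRS = 11/18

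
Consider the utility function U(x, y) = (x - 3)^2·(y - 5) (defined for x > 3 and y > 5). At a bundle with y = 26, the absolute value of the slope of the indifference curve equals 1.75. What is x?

MU_x = 2·(x−3)·(y−5), MU_y = (x−3)^2.
MRS = (2/1)·(y−5)/(x−3).
Substitute y = 26: MRS = 42/(x − 3). Setting this equal to 1.75 gives x − 3 = 42/1.75 = 24, so x = 27.

x = 27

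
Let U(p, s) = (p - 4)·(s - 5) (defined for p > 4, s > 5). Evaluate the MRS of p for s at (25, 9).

MU_p = (s−5), MU_s = (p−4).
MRS = (s−5)/(p−4).
At (25, 9): MRS = 4/21.
That is, one extra unit of p is worth 4/21 units of s at the margin.

MRS = 4/21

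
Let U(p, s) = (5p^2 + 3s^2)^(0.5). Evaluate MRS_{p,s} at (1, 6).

MRS = 5/18

For CES with ρ = 2, MRS = (5/3)·(s/p)^(-1).
At (1, 6): MRS = 5/18.
That is, one extra unit of p is worth 5/18 units of s at the margin.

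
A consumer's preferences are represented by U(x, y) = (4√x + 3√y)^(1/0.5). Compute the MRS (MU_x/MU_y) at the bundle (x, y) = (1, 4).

MRS = 8/3

For CES with ρ = 0.5, MRS = (4/3)·√(y/x).
At (1, 4): MRS = 8/3.
That is, one extra unit of x is worth 8/3 units of y at the margin.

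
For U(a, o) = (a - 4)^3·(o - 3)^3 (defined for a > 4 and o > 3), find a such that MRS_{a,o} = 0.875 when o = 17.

MU_a = 3·(a−4)^2·(o−3)^3, MU_o = 3·(a−4)^3·(o−3)^2.
MRS = (o−3)/(a−4).
Substitute o = 17: MRS = 14/(a − 4). Setting this equal to 0.875 gives a − 4 = 14/0.875 = 16, so a = 20.

a = 20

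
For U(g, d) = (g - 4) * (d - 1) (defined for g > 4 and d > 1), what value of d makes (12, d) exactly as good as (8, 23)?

d = 12

U(8, 23) = 88.
Set U(12, d) = 88 and solve.
With g = 12: (12 − 4) = 8, so (d − 1) = 88/8 = 11.
So d = 1 + 11 = 12.
Check: U(12, 12) = 88.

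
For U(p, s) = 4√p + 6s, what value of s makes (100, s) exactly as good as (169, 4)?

s = 6

U(169, 4) = 76.
Set U(100, s) = 76 and solve.
With p = 100: √100 = 10, so 6s = 76 − 4·10 = 36 and s = 6.
Check: U(100, 6) = 76.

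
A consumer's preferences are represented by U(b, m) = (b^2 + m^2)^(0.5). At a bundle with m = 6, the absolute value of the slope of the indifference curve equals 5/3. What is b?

For CES with ρ = 2, MRS = (m/b)^(-1).
Setting (6/b)^(-1) = 5/3 gives 6/b = 0.6 and b = 10.

b = 10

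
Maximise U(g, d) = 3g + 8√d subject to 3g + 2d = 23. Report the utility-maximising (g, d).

g* = 5, d* = 4

MU_g = 3, MU_d = 8/(2√d).
MRS = 3 ÷ (8/(2√d)).
Tangency: set MRS = p_g/p_d = 3/2 = 1.5.
MRS depends only on d: 0.75·√d = 1.5 ⇒ √d = 1.5/0.75 = 2 ⇒ d* = 4.
From the budget, 3·g = 23 − 2·4 = 15, so g* = 5.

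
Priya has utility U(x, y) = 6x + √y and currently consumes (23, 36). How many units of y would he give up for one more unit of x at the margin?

MRS = 72

MU_x = 6, MU_y = 1/(2√y).
MRS = 6 ÷ (1/(2√y)).
At (23, 36): MRS = 72.
The indifference curve has slope −72 at this bundle.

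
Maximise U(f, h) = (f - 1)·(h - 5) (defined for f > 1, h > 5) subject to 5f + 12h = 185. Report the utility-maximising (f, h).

MU_f = (h−5), MU_h = (f−1).
MRS = (h−5)/(f−1).
Tangency: set MRS = p_f/p_h = 5/12.
So (h − 5)/(f − 1) = 5/12, i.e. (h − 5) = (5/12)·(f − 1).
Rewrite the budget in excess-of-subsistence terms: 5·(f − 1) + 12·(h − 5) = 185 − 5·1 − 12·5 = 120.
Substituting, 10·(f − 1) = 120, so f − 1 = 12 and f* = 13.
Then h − 5 = (5/12)·12 = 5, so h* = 10.

f* = 13, h* = 10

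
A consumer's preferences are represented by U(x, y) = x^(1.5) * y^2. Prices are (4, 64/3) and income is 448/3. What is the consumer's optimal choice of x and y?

x* = 16, y* = 4

MU_x = 1.5·√x·y^2 and MU_y = 2·x^(1.5)·y.
MRS = MU_x/MU_y = (0.75)·y/x.
Tangency: set MRS = p_x/p_y = 4/(64/3) = 3/16.
So (0.75)·y/x = 3/16, i.e. y = 0.25·x.
Substitute into the budget 4·x + (64/3)·y = 448/3: (28/3)·x = 448/3, so x* = 16.
Then y* = 0.25·16 = 4.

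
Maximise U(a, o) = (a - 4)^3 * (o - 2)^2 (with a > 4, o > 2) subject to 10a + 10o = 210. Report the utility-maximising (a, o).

MU_a = 3·(a−4)^2·(o−2)^2, MU_o = 2·(a−4)^3·(o−2).
MRS = (3/2)·(o−2)/(a−4).
Tangency: set MRS = p_a/p_o = 10/10 = 1.
So (3/2)·(o − 2)/(a − 4) = 1, i.e. (o − 2) = (2/3)·(a − 4).
Rewrite the budget in excess-of-subsistence terms: 10·(a − 4) + 10·(o − 2) = 210 − 10·4 − 10·2 = 150.
Substituting, (50/3)·(a − 4) = 150, so a − 4 = 9 and a* = 13.
Then o − 2 = (2/3)·9 = 6, so o* = 8.

a* = 13, o* = 8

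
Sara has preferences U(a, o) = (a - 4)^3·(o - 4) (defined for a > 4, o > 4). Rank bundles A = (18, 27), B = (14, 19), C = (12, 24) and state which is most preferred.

Evaluate utility at each bundle:
U(A) = 63112.
U(B) = 15000.
U(C) = 10240.
Highest utility is A, so A ≻ B ≻ C.

Bundle A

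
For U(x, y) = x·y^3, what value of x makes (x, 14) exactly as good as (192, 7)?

U(192, 7) = 65856.
Set U(x, 14) = 65856 and solve.
With y = 14: 14^3 = 2744, so x = 65856/2744 = 24.
Check: U(24, 14) = 65856.

x = 24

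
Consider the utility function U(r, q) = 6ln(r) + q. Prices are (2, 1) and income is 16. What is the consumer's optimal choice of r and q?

r* = 3, q* = 10

MU_r = 6/r, MU_q = 1.
MRS = 6/r ÷ 1.
Tangency: set MRS = p_r/p_q = 2/1 = 2.
MRS depends only on r: 6/r = 2 ⇒ r* = 6/2 = 3.
From the budget, 1·q = 16 − 2·3 = 10, so q* = 10.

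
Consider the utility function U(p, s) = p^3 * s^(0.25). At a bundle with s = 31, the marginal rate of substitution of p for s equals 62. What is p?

MU_p = 3·p^2·s^(0.25) and MU_s = 0.25·p^3·s^(-0.75).
MRS = MU_p/MU_s = (12)·s/p.
Substitute s = 31: MRS = 372/p. Setting 372/p = 62 gives p = 372/62 = 6.

p = 6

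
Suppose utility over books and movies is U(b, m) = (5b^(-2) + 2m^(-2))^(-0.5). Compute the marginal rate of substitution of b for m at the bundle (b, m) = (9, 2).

For CES with ρ = -2, MRS = (5/2)·(m/b)^3.
At (9, 2): MRS = 20/729.
The indifference curve has slope −20/729 at this bundle.

MRS = 20/729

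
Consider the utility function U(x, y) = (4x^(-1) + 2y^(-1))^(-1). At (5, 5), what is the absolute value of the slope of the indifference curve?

MRS = 2

For CES with ρ = -1, MRS = (4/2)·(y/x)^2.
At (5, 5): MRS = 2.
That is, one extra unit of x is worth 2 units of y at the margin.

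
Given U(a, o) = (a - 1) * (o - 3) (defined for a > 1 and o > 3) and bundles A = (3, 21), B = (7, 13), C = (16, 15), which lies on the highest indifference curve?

Bundle C

Evaluate utility at each bundle:
U(A) = 36.
U(B) = 60.
U(C) = 180.
Highest utility is C, so C ≻ B ≻ A.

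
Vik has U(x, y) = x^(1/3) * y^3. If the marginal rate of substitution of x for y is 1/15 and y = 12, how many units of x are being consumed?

MU_x = 1/3·x^(-2/3)·y^3 and MU_y = 3·x^(1/3)·y^2.
MRS = MU_x/MU_y = (1/9)·y/x.
Substitute y = 12: MRS = (4/3)/x. Setting (4/3)/x = 1/15 gives x = (4/3)/(1/15) = 20.

x = 20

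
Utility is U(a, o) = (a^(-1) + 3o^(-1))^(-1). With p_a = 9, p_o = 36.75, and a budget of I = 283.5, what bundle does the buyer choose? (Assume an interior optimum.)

For CES with ρ = -1, MRS = (1/3)·(o/a)^2.
Tangency: set MRS = p_a/p_o = 9/36.75 = 12/49.
So (o/a)^2 = 36/49; taking the square root, o/a = 6/7, i.e. o = (6/7)·a.
Substitute into the budget 9·a + 36.75·o = 283.5: 40.5·a = 283.5, so a* = 7 and o* = (6/7)·7 = 6.

a* = 7, o* = 6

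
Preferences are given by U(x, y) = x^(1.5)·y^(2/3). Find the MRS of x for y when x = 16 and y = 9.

MRS = 81/64

MU_x = 1.5·√x·y^(2/3) and MU_y = 2/3·x^(1.5)·y^(-1/3).
MRS = MU_x/MU_y = (2.25)·y/x.
At (16, 9): MRS = 81/64.
That is, one extra unit of x is worth 81/64 units of y at the margin.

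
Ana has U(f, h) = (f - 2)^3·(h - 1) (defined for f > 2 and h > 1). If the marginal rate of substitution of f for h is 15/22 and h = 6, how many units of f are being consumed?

MU_f = 3·(f−2)^2·(h−1), MU_h = (f−2)^3.
MRS = (3/1)·(h−1)/(f−2).
Substitute h = 6: MRS = 15/(f − 2). Setting this equal to 15/22 gives f − 2 = 15/(15/22) = 22, so f = 24.

f = 24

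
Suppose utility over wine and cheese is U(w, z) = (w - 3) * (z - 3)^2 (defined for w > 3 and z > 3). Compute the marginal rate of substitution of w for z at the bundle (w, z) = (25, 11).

MRS = 2/11

MU_w = (z−3)^2, MU_z = 2·(w−3)·(z−3).
MRS = (1/2)·(z−3)/(w−3).
At (25, 11): MRS = 2/11.
The indifference curve has slope −2/11 at this bundle.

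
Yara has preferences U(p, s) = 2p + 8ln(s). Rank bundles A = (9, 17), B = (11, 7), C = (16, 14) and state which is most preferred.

Bundle C

Evaluate utility at each bundle:
U(A) = 40.666.
U(B) = 37.567.
U(C) = 53.112.
Highest utility is C, so C ≻ A ≻ B.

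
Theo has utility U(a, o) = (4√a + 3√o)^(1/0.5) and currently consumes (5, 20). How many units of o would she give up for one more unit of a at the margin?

For CES with ρ = 0.5, MRS = (4/3)·√(o/a).
At (5, 20): MRS = 8/3.
So at (5, 20) the consumer would give up 8/3 units of o for one more unit of a.

MRS = 8/3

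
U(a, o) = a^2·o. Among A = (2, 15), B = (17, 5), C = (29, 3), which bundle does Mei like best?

Evaluate utility at each bundle:
U(A) = 60.
U(B) = 1445.
U(C) = 2523.
Highest utility is C, so C ≻ B ≻ A.

Bundle C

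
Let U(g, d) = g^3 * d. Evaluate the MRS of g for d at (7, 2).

MU_g = 3·g^2·d and MU_d = g^3.
MRS = MU_g/MU_d = (3/1)·d/g.
At (7, 2): MRS = 6/7.
That is, one extra unit of g is worth 6/7 units of d at the margin.

MRS = 6/7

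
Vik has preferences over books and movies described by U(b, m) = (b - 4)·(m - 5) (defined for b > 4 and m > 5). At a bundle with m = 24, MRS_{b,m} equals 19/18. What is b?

b = 22

MU_b = (m−5), MU_m = (b−4).
MRS = (m−5)/(b−4).
Substitute m = 24: MRS = 19/(b − 4). Setting this equal to 19/18 gives b − 4 = 19/(19/18) = 18, so b = 22.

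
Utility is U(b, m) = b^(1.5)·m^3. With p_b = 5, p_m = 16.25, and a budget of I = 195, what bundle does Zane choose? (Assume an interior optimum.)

MU_b = 1.5·√b·m^3 and MU_m = 3·b^(1.5)·m^2.
MRS = MU_b/MU_m = (0.5)·m/b.
Tangency: set MRS = p_b/p_m = 5/16.25 = 4/13.
So (0.5)·m/b = 4/13, i.e. m = (8/13)·b.
Substitute into the budget 5·b + 16.25·m = 195: 15·b = 195, so b* = 13.
Then m* = (8/13)·13 = 8.

b* = 13, m* = 8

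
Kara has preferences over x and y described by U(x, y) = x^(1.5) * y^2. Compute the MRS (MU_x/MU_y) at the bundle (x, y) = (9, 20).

MU_x = 1.5·√x·y^2 and MU_y = 2·x^(1.5)·y.
MRS = MU_x/MU_y = (0.75)·y/x.
At (9, 20): MRS = 5/3.
So at (9, 20) the consumer would give up 5/3 units of y for one more unit of x.

MRS = 5/3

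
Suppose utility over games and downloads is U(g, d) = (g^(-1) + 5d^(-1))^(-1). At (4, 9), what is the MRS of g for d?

MRS = 81/80

For CES with ρ = -1, MRS = (1/5)·(d/g)^2.
At (4, 9): MRS = 81/80.
So at (4, 9) the consumer would give up 81/80 units of d for one more unit of g.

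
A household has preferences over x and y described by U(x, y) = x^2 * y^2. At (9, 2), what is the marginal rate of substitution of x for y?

MU_x = 2·x·y^2 and MU_y = 2·x^2·y.
MRS = MU_x/MU_y = y/x.
At (9, 2): MRS = 2/9.
The indifference curve has slope −2/9 at this bundle.

MRS = 2/9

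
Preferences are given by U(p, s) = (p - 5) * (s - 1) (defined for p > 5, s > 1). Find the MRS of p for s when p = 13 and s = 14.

MU_p = (s−1), MU_s = (p−5).
MRS = (s−1)/(p−5).
At (13, 14): MRS = 1.625.
The indifference curve has slope −1.625 at this bundle.

MRS = 1.625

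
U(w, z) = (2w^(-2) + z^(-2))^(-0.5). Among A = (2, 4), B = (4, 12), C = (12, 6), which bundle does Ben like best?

Evaluate utility at each bundle:
U(A) = 1.333.
U(B) = 2.753.
U(C) = 4.899.
Highest utility is C, so C ≻ B ≻ A.

Bundle C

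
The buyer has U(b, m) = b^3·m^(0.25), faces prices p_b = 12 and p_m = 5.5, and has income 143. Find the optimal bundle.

b* = 11, m* = 2

MU_b = 3·b^2·m^(0.25) and MU_m = 0.25·b^3·m^(-0.75).
MRS = MU_b/MU_m = (12)·m/b.
Tangency: set MRS = p_b/p_m = 12/5.5 = 24/11.
So (12)·m/b = 24/11, i.e. m = (2/11)·b.
Substitute into the budget 12·b + 5.5·m = 143: 13·b = 143, so b* = 11.
Then m* = (2/11)·11 = 2.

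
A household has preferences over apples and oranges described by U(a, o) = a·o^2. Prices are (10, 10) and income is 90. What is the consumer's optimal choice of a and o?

a* = 3, o* = 6

MU_a = o^2 and MU_o = 2·a·o.
MRS = MU_a/MU_o = (1/2)·o/a.
Tangency: set MRS = p_a/p_o = 10/10 = 1.
So (1/2)·o/a = 1, i.e. o = 2·a.
Substitute into the budget 10·a + 10·o = 90: 30·a = 90, so a* = 3.
Then o* = 2·3 = 6.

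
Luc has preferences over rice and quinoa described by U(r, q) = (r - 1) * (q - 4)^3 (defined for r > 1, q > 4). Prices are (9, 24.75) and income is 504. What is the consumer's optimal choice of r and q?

r* = 12, q* = 16

MU_r = (q−4)^3, MU_q = 3·(r−1)·(q−4)^2.
MRS = (1/3)·(q−4)/(r−1).
Tangency: set MRS = p_r/p_q = 9/24.75 = 4/11.
So (1/3)·(q − 4)/(r − 1) = 4/11, i.e. (q − 4) = (12/11)·(r − 1).
Rewrite the budget in excess-of-subsistence terms: 9·(r − 1) + 24.75·(q − 4) = 504 − 9·1 − 24.75·4 = 396.
Substituting, 36·(r − 1) = 396, so r − 1 = 11 and r* = 12.
Then q − 4 = (12/11)·11 = 12, so q* = 16.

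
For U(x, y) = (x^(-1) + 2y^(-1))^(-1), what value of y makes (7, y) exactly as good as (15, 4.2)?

U depends on (x, y) only through S = x^(-1) + 2y^(-1), so equal utility means equal S. At (15, 4.2): S = 19/35.
With x = 7: 7^(-1) = 1/7, so 2y^(-1) = 19/35 − 1/7 = 0.4, i.e. y^(-1) = 0.2.
Hence y = 1/0.2 = 5.
Check: U(7, 5) = 1.8421.

y = 5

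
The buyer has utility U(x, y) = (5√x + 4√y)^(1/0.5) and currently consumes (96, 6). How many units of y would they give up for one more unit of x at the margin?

MRS = 5/16

For CES with ρ = 0.5, MRS = (5/4)·√(y/x).
At (96, 6): MRS = 5/16.
The indifference curve has slope −5/16 at this bundle.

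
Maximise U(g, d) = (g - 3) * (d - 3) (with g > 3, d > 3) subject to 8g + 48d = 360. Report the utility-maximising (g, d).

g* = 15, d* = 5

MU_g = (d−3), MU_d = (g−3).
MRS = (d−3)/(g−3).
Tangency: set MRS = p_g/p_d = 8/48 = 1/6.
So (d − 3)/(g − 3) = 1/6, i.e. (d − 3) = (1/6)·(g − 3).
Rewrite the budget in excess-of-subsistence terms: 8·(g − 3) + 48·(d − 3) = 360 − 8·3 − 48·3 = 192.
Substituting, 16·(g − 3) = 192, so g − 3 = 12 and g* = 15.
Then d − 3 = (1/6)·12 = 2, so d* = 5.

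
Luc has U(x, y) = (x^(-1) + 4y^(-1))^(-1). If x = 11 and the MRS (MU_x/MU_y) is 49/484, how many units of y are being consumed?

y = 7

For CES with ρ = -1, MRS = (1/4)·(y/x)^2.
Setting (1/4)·(y/11)^2 = 49/484 gives (y/11)^2 = 49/121, so y/11 = 7/11 and y = 7.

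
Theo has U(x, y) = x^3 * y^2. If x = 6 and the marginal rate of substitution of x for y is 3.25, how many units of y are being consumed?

MU_x = 3·x^2·y^2 and MU_y = 2·x^3·y.
MRS = MU_x/MU_y = (3/2)·y/x.
Substitute x = 6: MRS = y/4. Setting y/4 = 3.25 gives y = 3.25·4 = 13.

y = 13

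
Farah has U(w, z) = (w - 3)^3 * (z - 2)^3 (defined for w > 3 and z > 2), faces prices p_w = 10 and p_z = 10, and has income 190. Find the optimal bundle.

w* = 10, z* = 9

MU_w = 3·(w−3)^2·(z−2)^3, MU_z = 3·(w−3)^3·(z−2)^2.
MRS = (z−2)/(w−3).
Tangency: set MRS = p_w/p_z = 10/10 = 1.
So (z − 2)/(w − 3) = 1, i.e. (z − 2) = (w − 3).
Rewrite the budget in excess-of-subsistence terms: 10·(w − 3) + 10·(z − 2) = 190 − 10·3 − 10·2 = 140.
Substituting, 20·(w − 3) = 140, so w − 3 = 7 and w* = 10.
Then z − 2 = 7, so z* = 9.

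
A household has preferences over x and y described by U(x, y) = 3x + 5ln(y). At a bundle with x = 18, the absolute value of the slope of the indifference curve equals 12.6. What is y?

MU_x = 3, MU_y = 5/y.
MRS = 3 ÷ (5/y).
MRS depends only on y: 0.6·y = 12.6 ⇒ y = 12.6/0.6 = 21.

y = 21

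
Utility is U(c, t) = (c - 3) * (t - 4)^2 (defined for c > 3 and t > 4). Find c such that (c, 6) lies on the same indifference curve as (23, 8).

c = 83

U(23, 8) = 320.
Set U(c, 6) = 320 and solve.
With t = 6: (6 − 4)^2 = 4, so (c − 3) = 320/4 = 80.
So c = 3 + 80 = 83.
Check: U(83, 6) = 320.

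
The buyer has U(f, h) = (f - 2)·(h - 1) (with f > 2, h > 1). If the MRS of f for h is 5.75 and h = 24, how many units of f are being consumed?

MU_f = (h−1), MU_h = (f−2).
MRS = (h−1)/(f−2).
Substitute h = 24: MRS = 23/(f − 2). Setting this equal to 5.75 gives f − 2 = 23/5.75 = 4, so f = 6.

f = 6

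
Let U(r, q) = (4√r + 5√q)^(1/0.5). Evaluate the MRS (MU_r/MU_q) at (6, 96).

For CES with ρ = 0.5, MRS = (4/5)·√(q/r).
At (6, 96): MRS = 3.2.
The indifference curve has slope −3.2 at this bundle.

MRS = 3.2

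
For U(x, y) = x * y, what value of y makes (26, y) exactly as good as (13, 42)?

y = 21

U(13, 42) = 546.
Set U(26, y) = 546 and solve.
With x = 26: y = 546/26 = 21.
Check: U(26, 21) = 546.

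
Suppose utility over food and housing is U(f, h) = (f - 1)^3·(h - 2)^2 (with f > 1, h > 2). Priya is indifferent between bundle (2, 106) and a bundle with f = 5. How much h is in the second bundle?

U(2, 106) = 10816.
Set U(5, h) = 10816 and solve.
With f = 5: (5 − 1)^3 = 64, so (h − 2)^2 = 10816/64 = 169.
Taking the square root (with h > 2): h − 2 = 13, so h = 15.
Check: U(5, 15) = 10816.

h = 15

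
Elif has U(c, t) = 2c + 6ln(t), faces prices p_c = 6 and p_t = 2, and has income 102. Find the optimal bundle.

c* = 14, t* = 9

MU_c = 2, MU_t = 6/t.
MRS = 2 ÷ (6/t).
Tangency: set MRS = p_c/p_t = 6/2 = 3.
MRS depends only on t: (1/3)·t = 3 ⇒ t* = 3/(1/3) = 9.
From the budget, 6·c = 102 − 2·9 = 84, so c* = 14.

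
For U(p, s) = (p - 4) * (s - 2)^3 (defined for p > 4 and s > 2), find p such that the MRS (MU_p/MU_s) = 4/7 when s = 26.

p = 18

MU_p = (s−2)^3, MU_s = 3·(p−4)·(s−2)^2.
MRS = (1/3)·(s−2)/(p−4).
Substitute s = 26: MRS = 8/(p − 4). Setting this equal to 4/7 gives p − 4 = 8/(4/7) = 14, so p = 18.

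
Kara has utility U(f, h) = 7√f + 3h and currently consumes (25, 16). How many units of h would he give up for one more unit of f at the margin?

MRS = 7/30

MU_f = 7/(2√f), MU_h = 3.
MRS = 7/(2√f) ÷ 3.
At (25, 16): MRS = 7/30.
The indifference curve has slope −7/30 at this bundle.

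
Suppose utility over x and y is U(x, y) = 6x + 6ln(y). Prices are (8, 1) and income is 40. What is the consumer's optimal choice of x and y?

MU_x = 6, MU_y = 6/y.
MRS = 6 ÷ (6/y).
Tangency: set MRS = p_x/p_y = 8/1 = 8.
MRS depends only on y: y = 8 ⇒ y* = 8.
From the budget, 8·x = 40 − 1·8 = 32, so x* = 4.

x* = 4, y* = 8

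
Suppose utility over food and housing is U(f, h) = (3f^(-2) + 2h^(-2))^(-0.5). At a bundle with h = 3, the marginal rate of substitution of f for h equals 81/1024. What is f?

f = 8

For CES with ρ = -2, MRS = (3/2)·(h/f)^3.
Setting (3/2)·(3/f)^3 = 81/1024 gives (3/f)^3 = 27/512, so 3/f = 0.375 and f = 8.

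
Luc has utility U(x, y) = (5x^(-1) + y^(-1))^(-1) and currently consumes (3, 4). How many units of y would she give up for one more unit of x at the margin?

For CES with ρ = -1, MRS = (5/1)·(y/x)^2.
At (3, 4): MRS = 80/9.
So at (3, 4) the consumer would give up 80/9 units of y for one more unit of x.

MRS = 80/9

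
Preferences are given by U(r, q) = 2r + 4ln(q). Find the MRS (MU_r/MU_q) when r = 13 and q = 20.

MU_r = 2, MU_q = 4/q.
MRS = 2 ÷ (4/q).
At (13, 20): MRS = 10.
So at (13, 20) the consumer would give up 10 units of q for one more unit of r.

MRS = 10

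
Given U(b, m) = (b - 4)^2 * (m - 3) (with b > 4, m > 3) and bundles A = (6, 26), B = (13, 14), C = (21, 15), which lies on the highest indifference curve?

Bundle C

Evaluate utility at each bundle:
U(A) = 92.
U(B) = 891.
U(C) = 3468.
Highest utility is C, so C ≻ B ≻ A.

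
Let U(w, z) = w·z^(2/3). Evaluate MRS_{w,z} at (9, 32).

MU_w = z^(2/3) and MU_z = 2/3·w·z^(-1/3).
MRS = MU_w/MU_z = (1.5)·z/w.
At (9, 32): MRS = 16/3.
That is, one extra unit of w is worth 16/3 units of z at the margin.

MRS = 16/3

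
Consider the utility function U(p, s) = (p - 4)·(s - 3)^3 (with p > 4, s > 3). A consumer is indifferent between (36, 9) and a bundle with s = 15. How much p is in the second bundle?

p = 8

U(36, 9) = 6912.
Set U(p, 15) = 6912 and solve.
With s = 15: (15 − 3)^3 = 1728, so (p − 4) = 6912/1728 = 4.
So p = 4 + 4 = 8.
Check: U(8, 15) = 6912.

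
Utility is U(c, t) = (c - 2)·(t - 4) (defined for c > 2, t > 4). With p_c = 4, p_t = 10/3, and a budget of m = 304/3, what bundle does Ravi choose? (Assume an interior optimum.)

c* = 12, t* = 16

MU_c = (t−4), MU_t = (c−2).
MRS = (t−4)/(c−2).
Tangency: set MRS = p_c/p_t = 4/(10/3) = 1.2.
So (t − 4)/(c − 2) = 1.2, i.e. (t − 4) = 1.2·(c − 2).
Rewrite the budget in excess-of-subsistence terms: 4·(c − 2) + (10/3)·(t − 4) = 304/3 − 4·2 − (10/3)·4 = 80.
Substituting, 8·(c − 2) = 80, so c − 2 = 10 and c* = 12.
Then t − 4 = 1.2·10 = 12, so t* = 16.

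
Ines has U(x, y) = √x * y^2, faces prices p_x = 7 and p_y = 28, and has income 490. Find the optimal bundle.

MU_x = 0.5·x^(-0.5)·y^2 and MU_y = 2·√x·y.
MRS = MU_x/MU_y = (0.25)·y/x.
Tangency: set MRS = p_x/p_y = 7/28 = 0.25.
So (0.25)·y/x = 0.25, i.e. y = x.
Substitute into the budget 7·x + 28·y = 490: 35·x = 490, so x* = 14.
Then y* = 14.

x* = 14, y* = 14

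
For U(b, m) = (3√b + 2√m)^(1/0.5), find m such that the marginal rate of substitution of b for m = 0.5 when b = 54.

m = 6

For CES with ρ = 0.5, MRS = (3/2)·√(m/b).
Setting (3/2)·√(m/54) = 0.5 gives √(m/54) = 1/3, so m/54 = 1/9 and m = 6.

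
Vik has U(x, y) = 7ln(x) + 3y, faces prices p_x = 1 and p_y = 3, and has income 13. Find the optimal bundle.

MU_x = 7/x, MU_y = 3.
MRS = 7/x ÷ 3.
Tangency: set MRS = p_x/p_y = 1/3.
MRS depends only on x: (7/3)/x = 1/3 ⇒ x* = (7/3)/(1/3) = 7.
From the budget, 3·y = 13 − 1·7 = 6, so y* = 2.

x* = 7, y* = 2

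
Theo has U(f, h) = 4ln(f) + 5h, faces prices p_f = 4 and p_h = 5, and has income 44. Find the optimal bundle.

f* = 1, h* = 8

MU_f = 4/f, MU_h = 5.
MRS = 4/f ÷ 5.
Tangency: set MRS = p_f/p_h = 4/5 = 0.8.
MRS depends only on f: 0.8/f = 0.8 ⇒ f* = 0.8/0.8 = 1.
From the budget, 5·h = 44 − 4·1 = 40, so h* = 8.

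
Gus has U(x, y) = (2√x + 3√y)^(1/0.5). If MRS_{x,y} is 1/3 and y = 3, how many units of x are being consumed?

For CES with ρ = 0.5, MRS = (2/3)·√(y/x).
Setting (2/3)·√(3/x) = 1/3 gives √(3/x) = 0.5, so 3/x = 0.25 and x = 12.

x = 12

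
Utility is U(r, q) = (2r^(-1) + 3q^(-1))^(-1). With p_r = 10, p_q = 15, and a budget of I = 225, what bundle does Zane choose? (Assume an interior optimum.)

For CES with ρ = -1, MRS = (2/3)·(q/r)^2.
Tangency: set MRS = p_r/p_q = 10/15 = 2/3.
So (q/r)^2 = 1; taking the square root, q/r = 1, i.e. q = r.
Substitute into the budget 10·r + 15·q = 225: 25·r = 225, so r* = 9 and q* = 9.

r* = 9, q* = 9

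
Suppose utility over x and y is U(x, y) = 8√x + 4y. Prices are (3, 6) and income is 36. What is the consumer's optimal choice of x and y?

x* = 4, y* = 4

MU_x = 8/(2√x), MU_y = 4.
MRS = 8/(2√x) ÷ 4.
Tangency: set MRS = p_x/p_y = 3/6 = 0.5.
MRS depends only on x: 1/√x = 0.5 ⇒ √x = 1/0.5 = 2 ⇒ x* = 4.
From the budget, 6·y = 36 − 3·4 = 24, so y* = 4.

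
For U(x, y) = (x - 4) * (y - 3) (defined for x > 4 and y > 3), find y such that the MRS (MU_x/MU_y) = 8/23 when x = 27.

y = 11

MU_x = (y−3), MU_y = (x−4).
MRS = (y−3)/(x−4).
Substitute x = 27: MRS = (y − 3)/23. Setting this equal to 8/23 gives y − 3 = (8/23)·23 = 8, so y = 11.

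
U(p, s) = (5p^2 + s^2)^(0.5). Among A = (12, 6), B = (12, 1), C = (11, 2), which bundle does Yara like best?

Bundle A

Evaluate utility at each bundle:
U(A) = 27.495.
U(B) = 26.851.
U(C) = 24.678.
Highest utility is A, so A ≻ B ≻ C.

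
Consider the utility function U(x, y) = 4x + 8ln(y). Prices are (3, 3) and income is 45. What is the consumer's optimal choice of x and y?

x* = 13, y* = 2

MU_x = 4, MU_y = 8/y.
MRS = 4 ÷ (8/y).
Tangency: set MRS = p_x/p_y = 3/3 = 1.
MRS depends only on y: 0.5·y = 1 ⇒ y* = 1/0.5 = 2.
From the budget, 3·x = 45 − 3·2 = 39, so x* = 13.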